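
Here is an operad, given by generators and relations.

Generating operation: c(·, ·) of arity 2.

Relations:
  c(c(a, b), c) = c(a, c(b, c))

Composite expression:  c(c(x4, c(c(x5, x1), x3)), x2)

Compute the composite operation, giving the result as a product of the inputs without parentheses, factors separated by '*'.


x4 * x5 * x1 * x3 * x2

Key point: c is associative — brackets drop, the x-order remains.
c(x5, x1) linearizes to x5 * x1
c(c(x5, x1), x3) linearizes to x5 * x1 * x3
c(x4, c(c(x5, x1), x3)) linearizes to x4 * x5 * x1 * x3
c(c(x4, c(c(x5, x1), x3)), x2) linearizes to x4 * x5 * x1 * x3 * x2


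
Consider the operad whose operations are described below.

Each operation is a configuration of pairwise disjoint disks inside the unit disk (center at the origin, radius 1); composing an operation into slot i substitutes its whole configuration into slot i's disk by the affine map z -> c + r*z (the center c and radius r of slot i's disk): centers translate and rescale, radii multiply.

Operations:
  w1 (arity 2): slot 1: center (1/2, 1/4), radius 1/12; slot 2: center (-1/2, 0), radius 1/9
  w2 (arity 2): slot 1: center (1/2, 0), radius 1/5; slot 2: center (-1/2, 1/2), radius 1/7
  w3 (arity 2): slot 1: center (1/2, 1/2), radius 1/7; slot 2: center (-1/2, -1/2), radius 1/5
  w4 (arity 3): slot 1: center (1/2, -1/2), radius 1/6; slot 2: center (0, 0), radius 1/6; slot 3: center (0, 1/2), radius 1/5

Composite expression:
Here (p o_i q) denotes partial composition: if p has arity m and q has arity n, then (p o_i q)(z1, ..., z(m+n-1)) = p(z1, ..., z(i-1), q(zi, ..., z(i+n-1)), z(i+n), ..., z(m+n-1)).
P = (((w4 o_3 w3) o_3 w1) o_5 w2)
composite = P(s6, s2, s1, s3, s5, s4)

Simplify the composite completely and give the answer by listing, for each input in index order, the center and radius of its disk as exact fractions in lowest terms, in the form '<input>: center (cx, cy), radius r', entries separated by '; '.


Each s-disk chains the slot maps above it in w4; radii multiply.
s6: after 1 affine step, its disk has center (1/2, -1/2), radius 1/6
s2: after 1 affine step, its disk has center (0, 0), radius 1/6
s1: after 3 affine steps, its disk has center (4/35, 17/28), radius 1/420
s3: after 3 affine steps, its disk has center (3/35, 3/5), radius 1/315
s5: after 3 affine steps, its disk has center (-2/25, 2/5), radius 1/125
s4: after 3 affine steps, its disk has center (-3/25, 21/50), radius 1/175

s1: center (4/35, 17/28), radius 1/420; s2: center (0, 0), radius 1/6; s3: center (3/35, 3/5), radius 1/315; s4: center (-3/25, 21/50), radius 1/175; s5: center (-2/25, 2/5), radius 1/125; s6: center (1/2, -1/2), radius 1/6


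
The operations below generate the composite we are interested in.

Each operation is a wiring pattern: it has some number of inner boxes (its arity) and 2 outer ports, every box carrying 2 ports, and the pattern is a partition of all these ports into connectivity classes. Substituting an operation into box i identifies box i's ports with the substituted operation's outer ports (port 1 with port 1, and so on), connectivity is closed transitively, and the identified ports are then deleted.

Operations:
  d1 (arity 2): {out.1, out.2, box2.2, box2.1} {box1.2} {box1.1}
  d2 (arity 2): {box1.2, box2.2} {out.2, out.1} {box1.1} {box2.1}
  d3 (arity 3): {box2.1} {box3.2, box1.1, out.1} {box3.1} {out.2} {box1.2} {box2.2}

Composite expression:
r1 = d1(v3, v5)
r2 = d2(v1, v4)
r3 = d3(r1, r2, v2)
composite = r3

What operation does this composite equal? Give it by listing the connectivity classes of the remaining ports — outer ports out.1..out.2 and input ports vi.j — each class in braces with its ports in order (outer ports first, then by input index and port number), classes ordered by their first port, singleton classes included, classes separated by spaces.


{out.1, v2.2, v5.1, v5.2} {out.2} {v1.1} {v1.2, v4.2} {v2.1} {v3.1} {v3.2} {v4.1}

Connectivity passes through glued d3-boundaries; trace each wire chain.
the subtree at d1 composes to {out.1, out.2, v5.1, v5.2} {v3.1} {v3.2} on (v3, v5); out.j = own outer ports
the subtree at d2 composes to {out.1, out.2} {v1.1} {v1.2, v4.2} {v4.1} on (v1, v4); out.j = own outer ports
the subtree at d3 composes to {out.1, v2.2, v5.1, v5.2} {out.2} {v1.1} {v1.2, v4.2} {v2.1} {v3.1} {v3.2} {v4.1} on (v3, v5, v1, v4, v2); out.j = own outer ports


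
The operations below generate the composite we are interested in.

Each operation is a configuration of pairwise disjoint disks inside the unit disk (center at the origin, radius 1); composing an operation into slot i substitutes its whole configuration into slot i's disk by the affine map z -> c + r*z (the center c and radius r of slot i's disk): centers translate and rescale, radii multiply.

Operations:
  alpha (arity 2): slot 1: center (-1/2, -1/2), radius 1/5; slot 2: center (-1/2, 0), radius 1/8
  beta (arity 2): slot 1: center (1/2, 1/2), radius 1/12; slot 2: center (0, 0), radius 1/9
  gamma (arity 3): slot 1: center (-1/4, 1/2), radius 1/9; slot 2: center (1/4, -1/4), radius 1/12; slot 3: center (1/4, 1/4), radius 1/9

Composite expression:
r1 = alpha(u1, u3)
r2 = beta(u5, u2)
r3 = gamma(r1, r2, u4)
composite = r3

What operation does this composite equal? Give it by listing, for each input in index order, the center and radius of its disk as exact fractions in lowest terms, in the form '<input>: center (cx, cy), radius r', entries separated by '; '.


u1: center (-11/36, 4/9), radius 1/45; u2: center (1/4, -1/4), radius 1/108; u3: center (-11/36, 1/2), radius 1/72; u4: center (1/4, 1/4), radius 1/9; u5: center (7/24, -5/24), radius 1/144

Below gamma, radii multiply path by path; the u-disk centers shift.
input u1: composing its 2 substitution steps yields center (-11/36, 4/9), radius 1/45
input u3: composing its 2 substitution steps yields center (-11/36, 1/2), radius 1/72
input u5: composing its 2 substitution steps yields center (7/24, -5/24), radius 1/144
input u2: composing its 2 substitution steps yields center (1/4, -1/4), radius 1/108
input u4: composing its 1 substitution step yields center (1/4, 1/4), radius 1/9


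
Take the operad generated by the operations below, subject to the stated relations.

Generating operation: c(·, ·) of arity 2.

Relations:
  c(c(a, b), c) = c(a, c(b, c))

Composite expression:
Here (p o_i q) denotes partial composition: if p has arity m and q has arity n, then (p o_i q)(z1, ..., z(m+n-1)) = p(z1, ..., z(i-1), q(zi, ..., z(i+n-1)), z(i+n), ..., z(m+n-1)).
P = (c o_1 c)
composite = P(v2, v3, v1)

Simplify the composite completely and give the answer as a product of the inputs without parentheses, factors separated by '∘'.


All parenthesizations of c agree; list the v-inputs left to right.
c(v2, v3) spells out as v2 ∘ v3
c(c(v2, v3), v1) spells out as v2 ∘ v3 ∘ v1

v2 ∘ v3 ∘ v1


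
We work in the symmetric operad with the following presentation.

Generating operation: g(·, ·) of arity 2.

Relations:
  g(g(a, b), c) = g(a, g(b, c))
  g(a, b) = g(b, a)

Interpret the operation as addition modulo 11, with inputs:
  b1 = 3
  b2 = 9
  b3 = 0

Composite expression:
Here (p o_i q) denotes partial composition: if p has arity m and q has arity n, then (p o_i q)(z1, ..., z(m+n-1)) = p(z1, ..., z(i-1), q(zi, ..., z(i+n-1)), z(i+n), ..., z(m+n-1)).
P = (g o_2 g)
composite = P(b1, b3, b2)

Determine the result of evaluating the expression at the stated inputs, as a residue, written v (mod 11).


1 (mod 11)

g(b3, b2) = 9
g(b1, g(b3, b2)) = 1


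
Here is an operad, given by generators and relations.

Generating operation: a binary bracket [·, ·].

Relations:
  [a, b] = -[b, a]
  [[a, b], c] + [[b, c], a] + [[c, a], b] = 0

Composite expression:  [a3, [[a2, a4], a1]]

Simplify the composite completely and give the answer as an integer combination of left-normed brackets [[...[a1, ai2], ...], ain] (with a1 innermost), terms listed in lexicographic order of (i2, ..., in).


[[[a1, a2], a4], a3] - [[[a1, a4], a2], a3]

Antisymmetry and Jacobi reduce to a1-anchored left-normed brackets.
Composite bracket: [a3, [[a2, a4], a1]]
Expanding via [a, b] = ab - ba: 8 signed words (2^3 = 8).
Collect the words opening with a1:
  the word a1a2a4a3 carries sign +1 and contributes +[[[a1, a2], a4], a3]
  the word a1a4a2a3 carries sign -1 and contributes -[[[a1, a4], a2], a3]


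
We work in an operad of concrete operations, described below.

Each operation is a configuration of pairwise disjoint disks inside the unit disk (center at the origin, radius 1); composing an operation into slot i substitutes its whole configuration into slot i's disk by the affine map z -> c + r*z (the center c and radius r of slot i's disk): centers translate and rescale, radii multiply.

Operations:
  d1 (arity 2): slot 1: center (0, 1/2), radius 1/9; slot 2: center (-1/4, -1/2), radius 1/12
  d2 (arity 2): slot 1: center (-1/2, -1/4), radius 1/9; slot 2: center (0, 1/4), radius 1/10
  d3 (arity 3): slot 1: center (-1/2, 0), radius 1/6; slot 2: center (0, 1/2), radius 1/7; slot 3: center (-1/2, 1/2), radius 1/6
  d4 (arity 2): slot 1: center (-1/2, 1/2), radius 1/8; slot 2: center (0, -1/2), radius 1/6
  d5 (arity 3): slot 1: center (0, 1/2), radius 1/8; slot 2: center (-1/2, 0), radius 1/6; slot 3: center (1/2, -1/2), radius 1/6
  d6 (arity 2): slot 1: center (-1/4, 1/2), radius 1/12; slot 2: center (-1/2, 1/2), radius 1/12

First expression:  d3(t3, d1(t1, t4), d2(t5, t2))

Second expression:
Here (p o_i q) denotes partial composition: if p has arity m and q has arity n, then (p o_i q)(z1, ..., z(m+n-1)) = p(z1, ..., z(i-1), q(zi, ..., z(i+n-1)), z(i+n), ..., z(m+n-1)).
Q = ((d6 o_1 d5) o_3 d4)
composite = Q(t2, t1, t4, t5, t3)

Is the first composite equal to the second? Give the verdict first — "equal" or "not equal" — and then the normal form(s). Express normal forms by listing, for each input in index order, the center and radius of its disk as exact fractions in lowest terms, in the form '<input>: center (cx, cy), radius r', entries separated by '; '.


not equal — first t1: center (0, 4/7), radius 1/63; t2: center (-1/2, 13/24), radius 1/60; t3: center (-1/2, 0), radius 1/6; t4: center (-1/28, 3/7), radius 1/84; t5: center (-7/12, 11/24), radius 1/54, second t1: center (-7/24, 1/2), radius 1/72; t2: center (-1/4, 13/24), radius 1/96; t3: center (-1/2, 1/2), radius 1/12; t4: center (-31/144, 67/144), radius 1/576; t5: center (-5/24, 65/144), radius 1/432

The first composite normalizes to t1: center (0, 4/7), radius 1/63; t2: center (-1/2, 13/24), radius 1/60; t3: center (-1/2, 0), radius 1/6; t4: center (-1/28, 3/7), radius 1/84; t5: center (-7/12, 11/24), radius 1/54
The second composite normalizes to t1: center (-7/24, 1/2), radius 1/72; t2: center (-1/4, 13/24), radius 1/96; t3: center (-1/2, 1/2), radius 1/12; t4: center (-31/144, 67/144), radius 1/576; t5: center (-5/24, 65/144), radius 1/432
The forms do not match — not equal.


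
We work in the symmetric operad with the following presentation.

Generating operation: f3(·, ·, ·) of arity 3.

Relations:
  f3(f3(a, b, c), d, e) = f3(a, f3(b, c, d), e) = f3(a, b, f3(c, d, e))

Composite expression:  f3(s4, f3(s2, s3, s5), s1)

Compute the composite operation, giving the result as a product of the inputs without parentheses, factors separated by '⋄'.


s4 ⋄ s2 ⋄ s3 ⋄ s5 ⋄ s1

Associativity of f3 dissolves the nesting; only the s-input order survives.
f3(s2, s3, s5) linearizes to s2 ⋄ s3 ⋄ s5
f3(s4, f3(s2, s3, s5), s1) linearizes to s4 ⋄ s2 ⋄ s3 ⋄ s5 ⋄ s1


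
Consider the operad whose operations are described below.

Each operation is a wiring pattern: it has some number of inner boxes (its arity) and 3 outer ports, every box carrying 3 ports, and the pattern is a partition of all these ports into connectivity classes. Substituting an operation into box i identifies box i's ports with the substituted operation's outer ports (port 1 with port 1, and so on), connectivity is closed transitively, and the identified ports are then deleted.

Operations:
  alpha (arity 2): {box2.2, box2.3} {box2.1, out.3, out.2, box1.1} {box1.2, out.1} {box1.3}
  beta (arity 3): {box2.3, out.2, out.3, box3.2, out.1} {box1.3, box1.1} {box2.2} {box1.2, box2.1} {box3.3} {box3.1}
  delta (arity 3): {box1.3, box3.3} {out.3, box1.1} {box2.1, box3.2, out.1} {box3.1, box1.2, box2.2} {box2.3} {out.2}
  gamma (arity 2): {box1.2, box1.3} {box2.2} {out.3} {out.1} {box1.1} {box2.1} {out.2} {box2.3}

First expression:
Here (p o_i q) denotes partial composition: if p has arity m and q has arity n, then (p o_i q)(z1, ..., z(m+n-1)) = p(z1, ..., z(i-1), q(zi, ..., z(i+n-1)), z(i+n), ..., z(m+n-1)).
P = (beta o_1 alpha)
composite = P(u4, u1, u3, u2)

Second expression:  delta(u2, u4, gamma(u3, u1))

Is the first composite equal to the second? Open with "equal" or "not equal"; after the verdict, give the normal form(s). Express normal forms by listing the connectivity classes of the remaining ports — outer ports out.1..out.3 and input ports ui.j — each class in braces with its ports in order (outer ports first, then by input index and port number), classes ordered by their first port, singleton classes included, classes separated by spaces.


not equal — first {out.1, out.2, out.3, u2.2, u3.3} {u1.1, u3.1, u4.1, u4.2} {u1.2, u1.3} {u2.1} {u2.3} {u3.2} {u4.3}, second {out.1, u4.1} {out.2} {out.3, u2.1} {u1.1} {u1.2} {u1.3} {u2.2, u4.2} {u2.3} {u3.1} {u3.2, u3.3} {u4.3}

Normal form of the first expression: {out.1, out.2, out.3, u2.2, u3.3} {u1.1, u3.1, u4.1, u4.2} {u1.2, u1.3} {u2.1} {u2.3} {u3.2} {u4.3}
Normal form of the second expression: {out.1, u4.1} {out.2} {out.3, u2.1} {u1.1} {u1.2} {u1.3} {u2.2, u4.2} {u2.3} {u3.1} {u3.2, u3.3} {u4.3}
The normal forms differ: not equal.


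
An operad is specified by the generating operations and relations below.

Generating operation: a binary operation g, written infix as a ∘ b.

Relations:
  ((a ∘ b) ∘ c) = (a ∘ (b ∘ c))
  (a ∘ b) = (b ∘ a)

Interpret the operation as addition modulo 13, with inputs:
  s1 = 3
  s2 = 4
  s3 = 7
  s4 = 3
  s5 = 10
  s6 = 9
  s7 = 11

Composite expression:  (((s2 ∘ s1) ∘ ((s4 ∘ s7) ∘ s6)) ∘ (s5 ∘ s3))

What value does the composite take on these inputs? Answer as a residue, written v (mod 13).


8 (mod 13)

(s2 ∘ s1) = 7
(s4 ∘ s7) = 1
((s4 ∘ s7) ∘ s6) = 10
((s2 ∘ s1) ∘ ((s4 ∘ s7) ∘ s6)) = 4
(s5 ∘ s3) = 4
(((s2 ∘ s1) ∘ ((s4 ∘ s7) ∘ s6)) ∘ (s5 ∘ s3)) = 8


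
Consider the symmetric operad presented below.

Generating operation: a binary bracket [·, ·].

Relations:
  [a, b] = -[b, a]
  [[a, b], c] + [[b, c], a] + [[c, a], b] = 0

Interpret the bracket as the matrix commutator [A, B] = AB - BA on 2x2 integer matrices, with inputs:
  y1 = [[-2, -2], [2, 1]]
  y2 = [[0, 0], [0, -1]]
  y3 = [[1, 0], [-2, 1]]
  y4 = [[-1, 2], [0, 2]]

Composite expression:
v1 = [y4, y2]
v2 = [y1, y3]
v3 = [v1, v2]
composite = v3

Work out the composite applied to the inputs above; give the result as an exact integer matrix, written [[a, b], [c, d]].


[[12, 16], [0, -12]]

[y4, y2] = [[0, -2], [0, 0]]
[y1, y3] = [[4, 0], [-6, -4]]
[[y4, y2], [y1, y3]] = [[12, 16], [0, -12]]


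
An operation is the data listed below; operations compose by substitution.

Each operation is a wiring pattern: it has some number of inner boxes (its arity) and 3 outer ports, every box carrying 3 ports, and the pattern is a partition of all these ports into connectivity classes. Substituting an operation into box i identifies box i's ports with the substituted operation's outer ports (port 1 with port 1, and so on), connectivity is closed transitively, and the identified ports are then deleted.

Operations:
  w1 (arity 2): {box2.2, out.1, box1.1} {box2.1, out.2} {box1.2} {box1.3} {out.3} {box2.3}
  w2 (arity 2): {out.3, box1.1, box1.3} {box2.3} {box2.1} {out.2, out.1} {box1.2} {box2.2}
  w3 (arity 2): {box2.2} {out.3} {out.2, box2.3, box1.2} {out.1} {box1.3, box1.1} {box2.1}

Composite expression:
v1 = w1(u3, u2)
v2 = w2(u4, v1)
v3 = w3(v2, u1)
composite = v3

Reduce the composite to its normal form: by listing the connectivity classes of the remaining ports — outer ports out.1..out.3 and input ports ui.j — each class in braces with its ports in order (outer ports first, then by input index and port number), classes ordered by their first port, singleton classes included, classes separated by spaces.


{out.1} {out.2, u1.3, u4.1, u4.3} {out.3} {u1.1} {u1.2} {u2.1} {u2.2, u3.1} {u2.3} {u3.2} {u3.3} {u4.2}

Two ports join when wires chain via w3-identified ports.
w1 over (u3, u2) gives {out.1, u2.2, u3.1} {out.2, u2.1} {out.3} {u2.3} {u3.2} {u3.3}, out.j being that stage's outer ports
w2 over (u4, u3, u2) gives {out.1, out.2} {out.3, u4.1, u4.3} {u2.1} {u2.2, u3.1} {u2.3} {u3.2} {u3.3} {u4.2}, out.j being that stage's outer ports
w3 over (u4, u3, u2, u1) gives {out.1} {out.2, u1.3, u4.1, u4.3} {out.3} {u1.1} {u1.2} {u2.1} {u2.2, u3.1} {u2.3} {u3.2} {u3.3} {u4.2}, out.j being that stage's outer ports


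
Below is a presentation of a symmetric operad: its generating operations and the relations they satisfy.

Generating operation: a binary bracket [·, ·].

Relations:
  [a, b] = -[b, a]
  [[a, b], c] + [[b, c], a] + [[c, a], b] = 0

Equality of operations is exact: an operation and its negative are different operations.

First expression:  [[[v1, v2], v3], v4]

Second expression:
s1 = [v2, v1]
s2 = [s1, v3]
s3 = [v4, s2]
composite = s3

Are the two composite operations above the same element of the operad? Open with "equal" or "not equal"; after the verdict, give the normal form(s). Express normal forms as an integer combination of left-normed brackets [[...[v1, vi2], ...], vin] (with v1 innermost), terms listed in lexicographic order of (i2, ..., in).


The first expression reduces to [[[v1, v2], v3], v4]
The second expression reduces to [[[v1, v2], v3], v4]
Same normal form: equal.

equal — both sides give [[[v1, v2], v3], v4]


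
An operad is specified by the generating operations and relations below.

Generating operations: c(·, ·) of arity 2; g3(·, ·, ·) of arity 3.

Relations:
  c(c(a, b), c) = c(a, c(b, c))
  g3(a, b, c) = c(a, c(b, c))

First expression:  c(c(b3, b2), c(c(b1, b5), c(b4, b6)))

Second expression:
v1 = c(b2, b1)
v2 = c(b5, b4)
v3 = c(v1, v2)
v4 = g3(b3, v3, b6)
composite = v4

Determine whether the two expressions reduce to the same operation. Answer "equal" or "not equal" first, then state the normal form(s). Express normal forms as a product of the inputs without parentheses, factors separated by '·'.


equal; both compose to b3 · b2 · b1 · b5 · b4 · b6

In normal form, the first expression is b3 · b2 · b1 · b5 · b4 · b6
In normal form, the second expression is b3 · b2 · b1 · b5 · b4 · b6
Both agree, so they are equal.


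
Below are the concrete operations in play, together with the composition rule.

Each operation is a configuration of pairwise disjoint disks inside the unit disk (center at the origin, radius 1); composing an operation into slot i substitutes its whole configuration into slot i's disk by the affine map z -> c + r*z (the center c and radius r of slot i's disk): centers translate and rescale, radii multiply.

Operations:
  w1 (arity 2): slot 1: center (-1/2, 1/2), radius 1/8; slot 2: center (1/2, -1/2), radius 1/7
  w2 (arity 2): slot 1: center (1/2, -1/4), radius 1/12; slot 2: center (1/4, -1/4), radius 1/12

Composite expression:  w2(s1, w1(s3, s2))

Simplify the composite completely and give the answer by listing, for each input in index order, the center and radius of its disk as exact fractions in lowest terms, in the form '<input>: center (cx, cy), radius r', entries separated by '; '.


s1: center (1/2, -1/4), radius 1/12; s2: center (7/24, -7/24), radius 1/84; s3: center (5/24, -5/24), radius 1/96

Follow each s-input down from w2: c' goes to c + r*c', radius to r*r'.
input s1: applying the 1 nested substitution gives center (1/2, -1/4), radius 1/12
input s3: applying the 2 nested substitutions gives center (5/24, -5/24), radius 1/96
input s2: applying the 2 nested substitutions gives center (7/24, -7/24), radius 1/84


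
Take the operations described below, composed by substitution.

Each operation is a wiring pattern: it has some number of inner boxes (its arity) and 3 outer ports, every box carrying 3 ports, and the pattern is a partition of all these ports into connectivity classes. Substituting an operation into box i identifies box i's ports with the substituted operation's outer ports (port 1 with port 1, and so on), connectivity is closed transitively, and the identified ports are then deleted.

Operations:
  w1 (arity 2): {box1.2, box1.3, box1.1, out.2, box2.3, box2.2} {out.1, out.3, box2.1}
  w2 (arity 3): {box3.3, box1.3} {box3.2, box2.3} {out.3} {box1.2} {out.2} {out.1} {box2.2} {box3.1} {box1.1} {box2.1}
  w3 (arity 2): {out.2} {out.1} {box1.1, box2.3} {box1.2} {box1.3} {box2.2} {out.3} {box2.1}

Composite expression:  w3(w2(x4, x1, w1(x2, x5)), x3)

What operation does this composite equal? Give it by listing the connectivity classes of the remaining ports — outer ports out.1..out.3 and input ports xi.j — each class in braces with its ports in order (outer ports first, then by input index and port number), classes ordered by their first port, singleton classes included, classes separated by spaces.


{out.1} {out.2} {out.3} {x1.1} {x1.2} {x1.3, x2.1, x2.2, x2.3, x5.2, x5.3} {x3.1} {x3.2} {x3.3} {x4.1} {x4.2} {x4.3, x5.1}

Two ports join when wires chain via w3-identified ports.
through w1, on inputs (x2, x5): {out.1, out.3, x5.1} {out.2, x2.1, x2.2, x2.3, x5.2, x5.3} (out.j = stage outer ports)
through w2, on inputs (x4, x1, x2, x5): {out.1} {out.2} {out.3} {x1.1} {x1.2} {x1.3, x2.1, x2.2, x2.3, x5.2, x5.3} {x4.1} {x4.2} {x4.3, x5.1} (out.j = stage outer ports)
through w3, on inputs (x4, x1, x2, x5, x3): {out.1} {out.2} {out.3} {x1.1} {x1.2} {x1.3, x2.1, x2.2, x2.3, x5.2, x5.3} {x3.1} {x3.2} {x3.3} {x4.1} {x4.2} {x4.3, x5.1} (out.j = stage outer ports)


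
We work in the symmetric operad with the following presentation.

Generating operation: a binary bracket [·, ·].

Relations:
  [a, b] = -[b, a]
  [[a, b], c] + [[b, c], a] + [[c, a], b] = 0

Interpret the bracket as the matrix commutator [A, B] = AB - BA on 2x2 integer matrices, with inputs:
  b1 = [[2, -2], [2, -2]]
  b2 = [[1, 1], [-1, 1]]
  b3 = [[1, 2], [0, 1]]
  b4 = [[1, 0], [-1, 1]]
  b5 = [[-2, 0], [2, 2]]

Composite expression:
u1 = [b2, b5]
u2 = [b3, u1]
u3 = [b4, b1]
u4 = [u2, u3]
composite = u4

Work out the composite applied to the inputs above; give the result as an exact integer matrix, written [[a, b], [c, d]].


[[32, -32], [64, -32]]

[b2, b5] = [[2, 4], [4, -2]]
[b3, [b2, b5]] = [[8, -8], [0, -8]]
[b4, b1] = [[-2, 0], [-4, 2]]
[[b3, [b2, b5]], [b4, b1]] = [[32, -32], [64, -32]]


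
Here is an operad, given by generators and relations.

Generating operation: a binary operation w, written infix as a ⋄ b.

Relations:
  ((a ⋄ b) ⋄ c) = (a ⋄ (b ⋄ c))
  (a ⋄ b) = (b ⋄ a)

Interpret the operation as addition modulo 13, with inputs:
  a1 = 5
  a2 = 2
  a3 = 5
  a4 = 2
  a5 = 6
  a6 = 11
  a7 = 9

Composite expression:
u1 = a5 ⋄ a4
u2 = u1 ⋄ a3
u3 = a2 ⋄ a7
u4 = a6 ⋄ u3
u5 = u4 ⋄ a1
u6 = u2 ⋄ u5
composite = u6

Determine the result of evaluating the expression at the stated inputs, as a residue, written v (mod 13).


(a5 ⋄ a4) = 8
((a5 ⋄ a4) ⋄ a3) = 0
(a2 ⋄ a7) = 11
(a6 ⋄ (a2 ⋄ a7)) = 9
((a6 ⋄ (a2 ⋄ a7)) ⋄ a1) = 1
(((a5 ⋄ a4) ⋄ a3) ⋄ ((a6 ⋄ (a2 ⋄ a7)) ⋄ a1)) = 1

1 (mod 13)


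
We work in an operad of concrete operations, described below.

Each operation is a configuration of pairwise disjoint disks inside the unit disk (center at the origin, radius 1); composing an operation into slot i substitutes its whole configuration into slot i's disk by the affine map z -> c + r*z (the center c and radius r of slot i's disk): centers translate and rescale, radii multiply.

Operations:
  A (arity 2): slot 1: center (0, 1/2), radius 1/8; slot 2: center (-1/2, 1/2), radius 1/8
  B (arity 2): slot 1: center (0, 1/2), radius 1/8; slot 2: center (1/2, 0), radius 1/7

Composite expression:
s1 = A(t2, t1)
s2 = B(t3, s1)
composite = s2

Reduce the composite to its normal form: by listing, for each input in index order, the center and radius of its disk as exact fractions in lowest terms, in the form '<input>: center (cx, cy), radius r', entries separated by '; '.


Below B, radii multiply path by path; the t-disk centers shift.
t3: after 1 affine step, its disk has center (0, 1/2), radius 1/8
t2: after 2 affine steps, its disk has center (1/2, 1/14), radius 1/56
t1: after 2 affine steps, its disk has center (3/7, 1/14), radius 1/56

t1: center (3/7, 1/14), radius 1/56; t2: center (1/2, 1/14), radius 1/56; t3: center (0, 1/2), radius 1/8


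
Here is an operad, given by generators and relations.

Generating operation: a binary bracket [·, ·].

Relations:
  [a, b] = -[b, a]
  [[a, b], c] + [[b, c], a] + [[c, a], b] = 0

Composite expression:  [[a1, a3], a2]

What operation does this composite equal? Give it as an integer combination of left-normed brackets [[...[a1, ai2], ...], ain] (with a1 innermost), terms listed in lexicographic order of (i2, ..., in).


[[a1, a3], a2]


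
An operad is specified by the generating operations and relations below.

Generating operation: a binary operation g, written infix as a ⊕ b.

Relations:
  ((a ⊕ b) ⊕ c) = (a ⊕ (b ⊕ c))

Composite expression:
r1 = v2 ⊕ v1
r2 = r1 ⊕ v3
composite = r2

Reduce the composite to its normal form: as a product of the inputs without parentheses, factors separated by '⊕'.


Key point: g is associative — brackets drop, the v-order remains.
(v2 ⊕ v1) collapses to v2 ⊕ v1
((v2 ⊕ v1) ⊕ v3) collapses to v2 ⊕ v1 ⊕ v3

v2 ⊕ v1 ⊕ v3


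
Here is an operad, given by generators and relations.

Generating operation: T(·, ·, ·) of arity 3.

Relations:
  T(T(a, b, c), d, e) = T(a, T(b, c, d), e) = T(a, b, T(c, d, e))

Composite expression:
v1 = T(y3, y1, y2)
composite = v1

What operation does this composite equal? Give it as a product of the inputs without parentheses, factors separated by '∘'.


Associativity of T dissolves the nesting; only the y-input order survives.
T(y3, y1, y2) spells out as y3 ∘ y1 ∘ y2

y3 ∘ y1 ∘ y2


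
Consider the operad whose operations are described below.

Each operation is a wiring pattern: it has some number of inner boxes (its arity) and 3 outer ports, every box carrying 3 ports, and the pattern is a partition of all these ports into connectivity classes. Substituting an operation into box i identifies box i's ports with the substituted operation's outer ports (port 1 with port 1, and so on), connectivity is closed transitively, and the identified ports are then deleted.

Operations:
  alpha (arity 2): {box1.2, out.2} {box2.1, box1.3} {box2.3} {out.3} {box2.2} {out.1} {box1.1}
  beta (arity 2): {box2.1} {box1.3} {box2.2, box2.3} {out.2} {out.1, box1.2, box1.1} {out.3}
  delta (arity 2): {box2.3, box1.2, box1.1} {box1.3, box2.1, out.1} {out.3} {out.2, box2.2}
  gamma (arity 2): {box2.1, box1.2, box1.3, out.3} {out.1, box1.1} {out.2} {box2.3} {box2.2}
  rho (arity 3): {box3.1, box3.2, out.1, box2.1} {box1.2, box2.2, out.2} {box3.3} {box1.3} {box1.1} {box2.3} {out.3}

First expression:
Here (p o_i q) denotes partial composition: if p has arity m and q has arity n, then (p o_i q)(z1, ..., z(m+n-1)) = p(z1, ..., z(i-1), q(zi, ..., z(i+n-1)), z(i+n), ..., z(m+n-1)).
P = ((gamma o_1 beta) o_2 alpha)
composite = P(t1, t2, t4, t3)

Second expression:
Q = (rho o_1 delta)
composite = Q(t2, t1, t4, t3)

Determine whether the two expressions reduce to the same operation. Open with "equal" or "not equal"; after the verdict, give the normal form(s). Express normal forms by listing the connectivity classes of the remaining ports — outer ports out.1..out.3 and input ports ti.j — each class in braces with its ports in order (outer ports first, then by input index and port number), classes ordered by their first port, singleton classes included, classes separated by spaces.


not equal: they reduce to {out.1, t1.1, t1.2} {out.2} {out.3, t3.1} {t1.3} {t2.1} {t2.2} {t2.3, t4.1} {t3.2} {t3.3} {t4.2} {t4.3} and {out.1, t3.1, t3.2, t4.1} {out.2, t1.2, t4.2} {out.3} {t1.1, t2.3} {t1.3, t2.1, t2.2} {t3.3} {t4.3}

The first expression reduces to {out.1, t1.1, t1.2} {out.2} {out.3, t3.1} {t1.3} {t2.1} {t2.2} {t2.3, t4.1} {t3.2} {t3.3} {t4.2} {t4.3}
The second expression reduces to {out.1, t3.1, t3.2, t4.1} {out.2, t1.2, t4.2} {out.3} {t1.1, t2.3} {t1.3, t2.1, t2.2} {t3.3} {t4.3}
They disagree, so not equal.


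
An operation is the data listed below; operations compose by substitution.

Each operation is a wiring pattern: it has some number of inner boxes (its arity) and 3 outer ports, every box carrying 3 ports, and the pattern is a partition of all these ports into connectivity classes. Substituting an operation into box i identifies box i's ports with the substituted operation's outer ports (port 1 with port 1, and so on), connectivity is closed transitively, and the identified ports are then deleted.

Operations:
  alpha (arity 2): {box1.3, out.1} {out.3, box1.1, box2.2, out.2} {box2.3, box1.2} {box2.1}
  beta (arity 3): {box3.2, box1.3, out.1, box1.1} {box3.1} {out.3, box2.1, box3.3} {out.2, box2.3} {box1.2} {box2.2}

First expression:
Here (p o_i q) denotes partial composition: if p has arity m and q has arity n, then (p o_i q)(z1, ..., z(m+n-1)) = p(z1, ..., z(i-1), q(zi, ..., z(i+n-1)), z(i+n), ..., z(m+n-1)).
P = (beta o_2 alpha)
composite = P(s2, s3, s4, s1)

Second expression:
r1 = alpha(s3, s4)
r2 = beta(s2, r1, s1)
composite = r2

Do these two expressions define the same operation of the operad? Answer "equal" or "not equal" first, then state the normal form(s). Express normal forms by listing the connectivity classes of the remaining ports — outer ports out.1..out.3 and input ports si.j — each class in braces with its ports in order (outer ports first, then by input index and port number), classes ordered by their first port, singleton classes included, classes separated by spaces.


equal — both sides give {out.1, s1.2, s2.1, s2.3} {out.2, s3.1, s4.2} {out.3, s1.3, s3.3} {s1.1} {s2.2} {s3.2, s4.3} {s4.1}

The first expression reduces to {out.1, s1.2, s2.1, s2.3} {out.2, s3.1, s4.2} {out.3, s1.3, s3.3} {s1.1} {s2.2} {s3.2, s4.3} {s4.1}
The second expression reduces to {out.1, s1.2, s2.1, s2.3} {out.2, s3.1, s4.2} {out.3, s1.3, s3.3} {s1.1} {s2.2} {s3.2, s4.3} {s4.1}
Same normal form: equal.


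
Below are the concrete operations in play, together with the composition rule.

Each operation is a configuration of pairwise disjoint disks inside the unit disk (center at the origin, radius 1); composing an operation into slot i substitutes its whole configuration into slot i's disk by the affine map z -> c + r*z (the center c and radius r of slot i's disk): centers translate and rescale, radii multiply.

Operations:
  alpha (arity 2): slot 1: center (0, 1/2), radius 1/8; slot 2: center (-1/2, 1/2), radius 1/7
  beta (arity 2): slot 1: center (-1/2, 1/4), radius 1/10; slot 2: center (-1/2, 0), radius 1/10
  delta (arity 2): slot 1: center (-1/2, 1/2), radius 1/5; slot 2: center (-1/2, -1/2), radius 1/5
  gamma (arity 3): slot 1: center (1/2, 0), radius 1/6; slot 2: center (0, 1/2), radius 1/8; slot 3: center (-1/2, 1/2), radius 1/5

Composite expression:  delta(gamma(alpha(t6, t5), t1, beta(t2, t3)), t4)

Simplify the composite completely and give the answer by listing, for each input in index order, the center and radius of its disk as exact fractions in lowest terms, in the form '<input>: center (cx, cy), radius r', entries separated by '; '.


t1: center (-1/2, 3/5), radius 1/40; t2: center (-31/50, 61/100), radius 1/250; t3: center (-31/50, 3/5), radius 1/250; t4: center (-1/2, -1/2), radius 1/5; t5: center (-5/12, 31/60), radius 1/210; t6: center (-2/5, 31/60), radius 1/240


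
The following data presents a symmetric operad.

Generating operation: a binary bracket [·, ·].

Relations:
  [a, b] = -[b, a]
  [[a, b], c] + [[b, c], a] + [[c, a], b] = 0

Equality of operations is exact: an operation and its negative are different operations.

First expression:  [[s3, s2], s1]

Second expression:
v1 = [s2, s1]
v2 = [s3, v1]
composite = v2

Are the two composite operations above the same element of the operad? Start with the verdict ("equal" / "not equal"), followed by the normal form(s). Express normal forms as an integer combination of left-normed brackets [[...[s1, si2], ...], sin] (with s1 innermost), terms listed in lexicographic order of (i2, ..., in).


not equal; the first gives [[s1, s2], s3] - [[s1, s3], s2] and the second [[s1, s2], s3]

The first expression, normalized: [[s1, s2], s3] - [[s1, s3], s2]
The second expression, normalized: [[s1, s2], s3]
They disagree, so not equal.


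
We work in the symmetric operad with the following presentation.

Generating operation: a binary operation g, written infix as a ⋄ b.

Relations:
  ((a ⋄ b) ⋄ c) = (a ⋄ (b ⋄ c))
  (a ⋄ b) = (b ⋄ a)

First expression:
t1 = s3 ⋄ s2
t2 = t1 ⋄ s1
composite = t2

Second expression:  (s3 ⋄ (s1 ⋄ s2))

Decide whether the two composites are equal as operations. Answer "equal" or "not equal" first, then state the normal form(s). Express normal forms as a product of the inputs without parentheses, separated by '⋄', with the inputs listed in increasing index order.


equal: each reduces to s1 ⋄ s2 ⋄ s3

The first composite normalizes to s1 ⋄ s2 ⋄ s3
The second composite normalizes to s1 ⋄ s2 ⋄ s3
Identical normal forms: equal.


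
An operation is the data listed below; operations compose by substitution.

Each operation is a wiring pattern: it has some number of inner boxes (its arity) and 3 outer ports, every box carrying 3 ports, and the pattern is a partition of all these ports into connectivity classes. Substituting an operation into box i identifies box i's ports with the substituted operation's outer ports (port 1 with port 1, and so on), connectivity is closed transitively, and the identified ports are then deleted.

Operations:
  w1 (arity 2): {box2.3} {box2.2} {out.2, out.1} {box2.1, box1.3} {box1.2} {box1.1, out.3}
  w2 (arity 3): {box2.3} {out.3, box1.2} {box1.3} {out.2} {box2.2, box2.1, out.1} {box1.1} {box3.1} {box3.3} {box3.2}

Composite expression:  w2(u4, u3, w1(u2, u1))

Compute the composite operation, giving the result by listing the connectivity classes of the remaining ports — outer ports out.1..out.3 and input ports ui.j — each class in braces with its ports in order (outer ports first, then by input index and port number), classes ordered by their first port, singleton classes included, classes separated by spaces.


{out.1, u3.1, u3.2} {out.2} {out.3, u4.2} {u1.1, u2.3} {u1.2} {u1.3} {u2.1} {u2.2} {u3.3} {u4.1} {u4.3}

Two ports join when wires chain via w2-identified ports.
after w1, the pattern on (u2, u1) reads {out.1, out.2} {out.3, u2.1} {u1.1, u2.3} {u1.2} {u1.3} {u2.2} (out.j = its outer ports)
after w2, the pattern on (u4, u3, u2, u1) reads {out.1, u3.1, u3.2} {out.2} {out.3, u4.2} {u1.1, u2.3} {u1.2} {u1.3} {u2.1} {u2.2} {u3.3} {u4.1} {u4.3} (out.j = its outer ports)


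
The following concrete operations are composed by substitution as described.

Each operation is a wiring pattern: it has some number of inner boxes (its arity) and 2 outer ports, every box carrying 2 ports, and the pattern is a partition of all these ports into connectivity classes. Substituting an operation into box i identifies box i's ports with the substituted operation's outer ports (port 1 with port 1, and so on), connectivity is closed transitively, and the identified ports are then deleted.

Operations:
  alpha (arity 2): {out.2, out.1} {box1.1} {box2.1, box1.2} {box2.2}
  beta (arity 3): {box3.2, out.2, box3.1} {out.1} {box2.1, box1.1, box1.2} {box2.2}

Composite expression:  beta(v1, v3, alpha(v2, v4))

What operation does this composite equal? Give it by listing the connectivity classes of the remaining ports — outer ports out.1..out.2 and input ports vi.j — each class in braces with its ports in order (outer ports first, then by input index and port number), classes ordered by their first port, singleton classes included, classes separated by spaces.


{out.1} {out.2} {v1.1, v1.2, v3.1} {v2.1} {v2.2, v4.1} {v3.2} {v4.2}

After gluing at beta, chains via deleted ports link the v-ports.
through alpha, on inputs (v2, v4): {out.1, out.2} {v2.1} {v2.2, v4.1} {v4.2} (out.j = stage outer ports)
through beta, on inputs (v1, v3, v2, v4): {out.1} {out.2} {v1.1, v1.2, v3.1} {v2.1} {v2.2, v4.1} {v3.2} {v4.2} (out.j = stage outer ports)


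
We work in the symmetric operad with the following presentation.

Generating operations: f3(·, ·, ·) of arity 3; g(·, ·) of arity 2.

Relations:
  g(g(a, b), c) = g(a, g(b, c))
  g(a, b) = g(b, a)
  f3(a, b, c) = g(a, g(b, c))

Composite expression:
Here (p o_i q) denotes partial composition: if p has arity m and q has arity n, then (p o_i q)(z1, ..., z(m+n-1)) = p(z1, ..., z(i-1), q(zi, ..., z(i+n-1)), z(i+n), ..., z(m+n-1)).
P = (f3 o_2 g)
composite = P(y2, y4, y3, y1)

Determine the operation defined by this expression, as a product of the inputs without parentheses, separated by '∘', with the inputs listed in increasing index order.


y1 ∘ y2 ∘ y3 ∘ y4

Shape and order are irrelevant to f3; the y-input set decides.
g(y4, y3) flattens to y4 ∘ y3
f3(y2, g(y4, y3), y1) flattens to y2 ∘ y4 ∘ y3 ∘ y1
rearranged into index order: y1 ∘ y2 ∘ y3 ∘ y4


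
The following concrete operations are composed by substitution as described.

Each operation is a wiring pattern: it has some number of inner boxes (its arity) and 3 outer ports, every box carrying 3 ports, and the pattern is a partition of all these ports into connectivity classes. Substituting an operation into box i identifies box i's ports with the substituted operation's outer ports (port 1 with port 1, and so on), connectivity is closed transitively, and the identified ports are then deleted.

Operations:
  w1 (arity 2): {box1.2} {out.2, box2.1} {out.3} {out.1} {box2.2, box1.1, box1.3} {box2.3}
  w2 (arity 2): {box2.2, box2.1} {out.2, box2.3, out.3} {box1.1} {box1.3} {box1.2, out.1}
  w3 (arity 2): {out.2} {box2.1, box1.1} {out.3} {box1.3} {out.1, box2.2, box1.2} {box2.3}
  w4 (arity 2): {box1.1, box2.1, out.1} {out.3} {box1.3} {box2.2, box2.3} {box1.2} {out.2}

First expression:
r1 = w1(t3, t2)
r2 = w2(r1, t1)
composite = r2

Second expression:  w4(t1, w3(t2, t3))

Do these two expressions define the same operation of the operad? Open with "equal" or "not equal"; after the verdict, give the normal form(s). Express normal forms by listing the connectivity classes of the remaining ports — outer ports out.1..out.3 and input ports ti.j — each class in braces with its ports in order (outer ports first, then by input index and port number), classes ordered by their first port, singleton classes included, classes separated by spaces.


not equal — first {out.1, t2.1} {out.2, out.3, t1.3} {t1.1, t1.2} {t2.2, t3.1, t3.3} {t2.3} {t3.2}, second {out.1, t1.1, t2.2, t3.2} {out.2} {out.3} {t1.2} {t1.3} {t2.1, t3.1} {t2.3} {t3.3}


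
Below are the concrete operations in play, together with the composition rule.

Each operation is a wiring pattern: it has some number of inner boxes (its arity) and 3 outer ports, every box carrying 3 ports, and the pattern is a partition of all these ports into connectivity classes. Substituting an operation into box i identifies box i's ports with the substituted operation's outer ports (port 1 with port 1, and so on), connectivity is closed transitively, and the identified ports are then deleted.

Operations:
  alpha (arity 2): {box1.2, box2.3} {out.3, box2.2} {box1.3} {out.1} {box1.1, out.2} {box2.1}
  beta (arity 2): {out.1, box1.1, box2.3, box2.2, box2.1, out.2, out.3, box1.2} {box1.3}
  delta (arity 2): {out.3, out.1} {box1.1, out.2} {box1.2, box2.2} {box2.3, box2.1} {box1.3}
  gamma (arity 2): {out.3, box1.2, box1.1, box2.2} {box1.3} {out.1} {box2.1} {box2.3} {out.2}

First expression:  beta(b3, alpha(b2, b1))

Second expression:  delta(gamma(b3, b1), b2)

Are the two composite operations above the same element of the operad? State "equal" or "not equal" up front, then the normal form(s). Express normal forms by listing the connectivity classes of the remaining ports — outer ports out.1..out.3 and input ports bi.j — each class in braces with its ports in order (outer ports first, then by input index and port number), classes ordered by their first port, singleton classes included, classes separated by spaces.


not equal; first: {out.1, out.2, out.3, b1.2, b2.1, b3.1, b3.2} {b1.1} {b1.3, b2.2} {b2.3} {b3.3}; second: {out.1, out.3} {out.2} {b1.1} {b1.2, b3.1, b3.2} {b1.3} {b2.1, b2.3} {b2.2} {b3.3}

In normal form, the first expression is {out.1, out.2, out.3, b1.2, b2.1, b3.1, b3.2} {b1.1} {b1.3, b2.2} {b2.3} {b3.3}
In normal form, the second expression is {out.1, out.3} {out.2} {b1.1} {b1.2, b3.1, b3.2} {b1.3} {b2.1, b2.3} {b2.2} {b3.3}
Distinct normal forms: not equal.
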